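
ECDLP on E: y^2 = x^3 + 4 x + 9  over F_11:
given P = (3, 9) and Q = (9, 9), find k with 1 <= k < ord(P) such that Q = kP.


Enumerate multiples of P until we hit Q = (9, 9):
  1P = (3, 9)
  2P = (8, 5)
  3P = (9, 9)
Match found at i = 3.

k = 3


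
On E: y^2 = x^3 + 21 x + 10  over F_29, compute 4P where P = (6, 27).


k = 4 = 100_2 (binary, LSB first: 001)
Double-and-add from P = (6, 27):
  bit 0 = 0: acc unchanged = O
  bit 1 = 0: acc unchanged = O
  bit 2 = 1: acc = O + (25, 6) = (25, 6)

4P = (25, 6)


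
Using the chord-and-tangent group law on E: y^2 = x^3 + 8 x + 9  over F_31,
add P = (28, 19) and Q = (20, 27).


P != Q, so use the chord formula.
s = (y2 - y1) / (x2 - x1) = (8) / (23) mod 31 = 30
x3 = s^2 - x1 - x2 mod 31 = 30^2 - 28 - 20 = 15
y3 = s (x1 - x3) - y1 mod 31 = 30 * (28 - 15) - 19 = 30

P + Q = (15, 30)


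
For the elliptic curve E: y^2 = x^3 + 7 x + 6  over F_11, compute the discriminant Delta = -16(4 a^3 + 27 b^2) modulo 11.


4 a^3 + 27 b^2 = 4*7^3 + 27*6^2 = 1372 + 972 = 2344
Delta = -16 * (2344) = -37504
Delta mod 11 = 6

Delta = 6 (mod 11)


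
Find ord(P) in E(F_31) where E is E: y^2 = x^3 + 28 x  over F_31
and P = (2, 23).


Compute successive multiples of P until we hit O:
  1P = (2, 23)
  2P = (10, 28)
  3P = (16, 7)
  4P = (20, 2)
  5P = (25, 9)
  6P = (9, 19)
  7P = (14, 6)
  8P = (0, 0)
  ... (continuing to 16P)
  16P = O

ord(P) = 16


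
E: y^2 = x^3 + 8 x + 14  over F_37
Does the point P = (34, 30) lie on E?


Check whether y^2 = x^3 + 8 x + 14 (mod 37) for (x, y) = (34, 30).
LHS: y^2 = 30^2 mod 37 = 12
RHS: x^3 + 8 x + 14 = 34^3 + 8*34 + 14 mod 37 = 0
LHS != RHS

No, not on the curve


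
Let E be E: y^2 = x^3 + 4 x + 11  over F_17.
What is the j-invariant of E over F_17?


Delta = -16(4 a^3 + 27 b^2) mod 17 = 4
-1728 * (4 a)^3 = -1728 * (4*4)^3 mod 17 = 11
j = 11 * 4^(-1) mod 17 = 7

j = 7 (mod 17)


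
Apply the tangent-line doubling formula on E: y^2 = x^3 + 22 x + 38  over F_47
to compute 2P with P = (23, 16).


Doubling: s = (3 x1^2 + a) / (2 y1)
s = (3*23^2 + 22) / (2*16) mod 47 = 40
x3 = s^2 - 2 x1 mod 47 = 40^2 - 2*23 = 3
y3 = s (x1 - x3) - y1 mod 47 = 40 * (23 - 3) - 16 = 32

2P = (3, 32)


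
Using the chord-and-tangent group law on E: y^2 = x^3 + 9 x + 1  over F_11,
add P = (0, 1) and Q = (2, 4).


P != Q, so use the chord formula.
s = (y2 - y1) / (x2 - x1) = (3) / (2) mod 11 = 7
x3 = s^2 - x1 - x2 mod 11 = 7^2 - 0 - 2 = 3
y3 = s (x1 - x3) - y1 mod 11 = 7 * (0 - 3) - 1 = 0

P + Q = (3, 0)


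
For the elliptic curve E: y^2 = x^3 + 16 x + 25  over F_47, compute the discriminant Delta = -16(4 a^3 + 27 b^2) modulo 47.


4 a^3 + 27 b^2 = 4*16^3 + 27*25^2 = 16384 + 16875 = 33259
Delta = -16 * (33259) = -532144
Delta mod 47 = 37

Delta = 37 (mod 47)


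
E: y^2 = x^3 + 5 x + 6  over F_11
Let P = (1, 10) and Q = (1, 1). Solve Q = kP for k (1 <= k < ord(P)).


Enumerate multiples of P until we hit Q = (1, 1):
  1P = (1, 10)
  2P = (3, 9)
  3P = (10, 0)
  4P = (3, 2)
  5P = (1, 1)
Match found at i = 5.

k = 5


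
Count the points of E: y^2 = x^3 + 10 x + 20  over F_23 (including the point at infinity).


For each x in F_23, count y with y^2 = x^3 + 10 x + 20 mod 23:
  x = 1: RHS = 8, y in [10, 13]  -> 2 point(s)
  x = 2: RHS = 2, y in [5, 18]  -> 2 point(s)
  x = 3: RHS = 8, y in [10, 13]  -> 2 point(s)
  x = 4: RHS = 9, y in [3, 20]  -> 2 point(s)
  x = 10: RHS = 16, y in [4, 19]  -> 2 point(s)
  x = 11: RHS = 12, y in [9, 14]  -> 2 point(s)
  x = 13: RHS = 1, y in [1, 22]  -> 2 point(s)
  x = 14: RHS = 6, y in [11, 12]  -> 2 point(s)
  x = 15: RHS = 3, y in [7, 16]  -> 2 point(s)
  x = 18: RHS = 6, y in [11, 12]  -> 2 point(s)
  x = 19: RHS = 8, y in [10, 13]  -> 2 point(s)
  x = 20: RHS = 9, y in [3, 20]  -> 2 point(s)
  x = 22: RHS = 9, y in [3, 20]  -> 2 point(s)
Affine points: 26. Add the point at infinity: total = 27.

#E(F_23) = 27


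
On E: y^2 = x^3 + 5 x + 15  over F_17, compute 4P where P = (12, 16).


k = 4 = 100_2 (binary, LSB first: 001)
Double-and-add from P = (12, 16):
  bit 0 = 0: acc unchanged = O
  bit 1 = 0: acc unchanged = O
  bit 2 = 1: acc = O + (12, 16) = (12, 16)

4P = (12, 16)


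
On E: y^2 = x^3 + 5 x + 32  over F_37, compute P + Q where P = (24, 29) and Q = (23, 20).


P != Q, so use the chord formula.
s = (y2 - y1) / (x2 - x1) = (28) / (36) mod 37 = 9
x3 = s^2 - x1 - x2 mod 37 = 9^2 - 24 - 23 = 34
y3 = s (x1 - x3) - y1 mod 37 = 9 * (24 - 34) - 29 = 29

P + Q = (34, 29)


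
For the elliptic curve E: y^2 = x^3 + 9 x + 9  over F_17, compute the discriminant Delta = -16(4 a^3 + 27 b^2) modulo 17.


4 a^3 + 27 b^2 = 4*9^3 + 27*9^2 = 2916 + 2187 = 5103
Delta = -16 * (5103) = -81648
Delta mod 17 = 3

Delta = 3 (mod 17)


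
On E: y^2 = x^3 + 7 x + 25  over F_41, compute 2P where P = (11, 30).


Doubling: s = (3 x1^2 + a) / (2 y1)
s = (3*11^2 + 7) / (2*30) mod 41 = 13
x3 = s^2 - 2 x1 mod 41 = 13^2 - 2*11 = 24
y3 = s (x1 - x3) - y1 mod 41 = 13 * (11 - 24) - 30 = 6

2P = (24, 6)


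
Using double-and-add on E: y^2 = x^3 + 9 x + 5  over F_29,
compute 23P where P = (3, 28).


k = 23 = 10111_2 (binary, LSB first: 11101)
Double-and-add from P = (3, 28):
  bit 0 = 1: acc = O + (3, 28) = (3, 28)
  bit 1 = 1: acc = (3, 28) + (28, 16) = (7, 18)
  bit 2 = 1: acc = (7, 18) + (18, 24) = (17, 24)
  bit 3 = 0: acc unchanged = (17, 24)
  bit 4 = 1: acc = (17, 24) + (5, 1) = (0, 11)

23P = (0, 11)


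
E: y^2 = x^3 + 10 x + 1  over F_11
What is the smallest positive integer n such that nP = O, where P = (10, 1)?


Compute successive multiples of P until we hit O:
  1P = (10, 1)
  2P = (3, 6)
  3P = (3, 5)
  4P = (10, 10)
  5P = O

ord(P) = 5


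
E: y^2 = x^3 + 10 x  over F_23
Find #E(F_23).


For each x in F_23, count y with y^2 = x^3 + 10 x + 0 mod 23:
  x = 0: RHS = 0, y in [0]  -> 1 point(s)
  x = 4: RHS = 12, y in [9, 14]  -> 2 point(s)
  x = 6: RHS = 0, y in [0]  -> 1 point(s)
  x = 12: RHS = 8, y in [10, 13]  -> 2 point(s)
  x = 13: RHS = 4, y in [2, 21]  -> 2 point(s)
  x = 14: RHS = 9, y in [3, 20]  -> 2 point(s)
  x = 15: RHS = 6, y in [11, 12]  -> 2 point(s)
  x = 16: RHS = 1, y in [1, 22]  -> 2 point(s)
  x = 17: RHS = 0, y in [0]  -> 1 point(s)
  x = 18: RHS = 9, y in [3, 20]  -> 2 point(s)
  x = 20: RHS = 12, y in [9, 14]  -> 2 point(s)
  x = 21: RHS = 18, y in [8, 15]  -> 2 point(s)
  x = 22: RHS = 12, y in [9, 14]  -> 2 point(s)
Affine points: 23. Add the point at infinity: total = 24.

#E(F_23) = 24


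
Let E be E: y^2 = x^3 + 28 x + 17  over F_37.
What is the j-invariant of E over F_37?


Delta = -16(4 a^3 + 27 b^2) mod 37 = 26
-1728 * (4 a)^3 = -1728 * (4*28)^3 mod 37 = 11
j = 11 * 26^(-1) mod 37 = 36

j = 36 (mod 37)


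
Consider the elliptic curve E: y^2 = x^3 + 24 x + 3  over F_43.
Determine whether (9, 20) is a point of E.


Check whether y^2 = x^3 + 24 x + 3 (mod 43) for (x, y) = (9, 20).
LHS: y^2 = 20^2 mod 43 = 13
RHS: x^3 + 24 x + 3 = 9^3 + 24*9 + 3 mod 43 = 2
LHS != RHS

No, not on the curve


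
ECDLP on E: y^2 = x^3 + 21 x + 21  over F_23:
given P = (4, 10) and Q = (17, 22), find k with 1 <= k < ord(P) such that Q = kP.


Enumerate multiples of P until we hit Q = (17, 22):
  1P = (4, 10)
  2P = (15, 13)
  3P = (17, 22)
Match found at i = 3.

k = 3


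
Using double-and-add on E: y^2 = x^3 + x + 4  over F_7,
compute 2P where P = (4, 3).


k = 2 = 10_2 (binary, LSB first: 01)
Double-and-add from P = (4, 3):
  bit 0 = 0: acc unchanged = O
  bit 1 = 1: acc = O + (6, 4) = (6, 4)

2P = (6, 4)


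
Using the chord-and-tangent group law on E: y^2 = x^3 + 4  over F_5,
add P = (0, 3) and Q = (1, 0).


P != Q, so use the chord formula.
s = (y2 - y1) / (x2 - x1) = (2) / (1) mod 5 = 2
x3 = s^2 - x1 - x2 mod 5 = 2^2 - 0 - 1 = 3
y3 = s (x1 - x3) - y1 mod 5 = 2 * (0 - 3) - 3 = 1

P + Q = (3, 1)


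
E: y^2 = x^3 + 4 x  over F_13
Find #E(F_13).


For each x in F_13, count y with y^2 = x^3 + 4 x + 0 mod 13:
  x = 0: RHS = 0, y in [0]  -> 1 point(s)
  x = 2: RHS = 3, y in [4, 9]  -> 2 point(s)
  x = 3: RHS = 0, y in [0]  -> 1 point(s)
  x = 10: RHS = 0, y in [0]  -> 1 point(s)
  x = 11: RHS = 10, y in [6, 7]  -> 2 point(s)
Affine points: 7. Add the point at infinity: total = 8.

#E(F_13) = 8


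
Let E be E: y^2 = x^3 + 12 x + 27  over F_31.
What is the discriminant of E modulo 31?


4 a^3 + 27 b^2 = 4*12^3 + 27*27^2 = 6912 + 19683 = 26595
Delta = -16 * (26595) = -425520
Delta mod 31 = 17

Delta = 17 (mod 31)


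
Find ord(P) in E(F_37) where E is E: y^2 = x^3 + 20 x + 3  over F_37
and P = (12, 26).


Compute successive multiples of P until we hit O:
  1P = (12, 26)
  2P = (22, 18)
  3P = (14, 20)
  4P = (20, 35)
  5P = (8, 34)
  6P = (21, 29)
  7P = (0, 15)
  8P = (4, 6)
  ... (continuing to 20P)
  20P = O

ord(P) = 20


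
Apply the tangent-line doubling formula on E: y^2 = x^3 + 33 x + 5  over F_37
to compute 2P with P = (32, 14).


Doubling: s = (3 x1^2 + a) / (2 y1)
s = (3*32^2 + 33) / (2*14) mod 37 = 25
x3 = s^2 - 2 x1 mod 37 = 25^2 - 2*32 = 6
y3 = s (x1 - x3) - y1 mod 37 = 25 * (32 - 6) - 14 = 7

2P = (6, 7)


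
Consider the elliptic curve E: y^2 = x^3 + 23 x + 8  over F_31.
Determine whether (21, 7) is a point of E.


Check whether y^2 = x^3 + 23 x + 8 (mod 31) for (x, y) = (21, 7).
LHS: y^2 = 7^2 mod 31 = 18
RHS: x^3 + 23 x + 8 = 21^3 + 23*21 + 8 mod 31 = 18
LHS = RHS

Yes, on the curve


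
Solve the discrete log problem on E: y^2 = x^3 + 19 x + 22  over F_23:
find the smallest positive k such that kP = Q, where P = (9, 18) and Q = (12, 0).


Enumerate multiples of P until we hit Q = (12, 0):
  1P = (9, 18)
  2P = (18, 20)
  3P = (4, 1)
  4P = (5, 14)
  5P = (10, 4)
  6P = (16, 11)
  7P = (22, 18)
  8P = (15, 5)
  9P = (12, 0)
Match found at i = 9.

k = 9


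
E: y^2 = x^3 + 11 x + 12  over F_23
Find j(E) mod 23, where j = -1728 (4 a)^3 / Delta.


Delta = -16(4 a^3 + 27 b^2) mod 23 = 15
-1728 * (4 a)^3 = -1728 * (4*11)^3 mod 23 = 1
j = 1 * 15^(-1) mod 23 = 20

j = 20 (mod 23)


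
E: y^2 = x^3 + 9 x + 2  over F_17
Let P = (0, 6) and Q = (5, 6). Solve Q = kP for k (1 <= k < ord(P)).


Enumerate multiples of P until we hit Q = (5, 6):
  1P = (0, 6)
  2P = (8, 5)
  3P = (13, 2)
  4P = (5, 6)
Match found at i = 4.

k = 4


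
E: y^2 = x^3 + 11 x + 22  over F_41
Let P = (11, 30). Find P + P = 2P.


Doubling: s = (3 x1^2 + a) / (2 y1)
s = (3*11^2 + 11) / (2*30) mod 41 = 24
x3 = s^2 - 2 x1 mod 41 = 24^2 - 2*11 = 21
y3 = s (x1 - x3) - y1 mod 41 = 24 * (11 - 21) - 30 = 17

2P = (21, 17)


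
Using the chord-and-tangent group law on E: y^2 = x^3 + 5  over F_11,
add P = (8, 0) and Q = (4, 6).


P != Q, so use the chord formula.
s = (y2 - y1) / (x2 - x1) = (6) / (7) mod 11 = 4
x3 = s^2 - x1 - x2 mod 11 = 4^2 - 8 - 4 = 4
y3 = s (x1 - x3) - y1 mod 11 = 4 * (8 - 4) - 0 = 5

P + Q = (4, 5)


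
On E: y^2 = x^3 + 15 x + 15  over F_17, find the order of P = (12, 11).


Compute successive multiples of P until we hit O:
  1P = (12, 11)
  2P = (11, 7)
  3P = (10, 14)
  4P = (10, 3)
  5P = (11, 10)
  6P = (12, 6)
  7P = O

ord(P) = 7


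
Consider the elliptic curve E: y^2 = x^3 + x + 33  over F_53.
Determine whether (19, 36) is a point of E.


Check whether y^2 = x^3 + 1 x + 33 (mod 53) for (x, y) = (19, 36).
LHS: y^2 = 36^2 mod 53 = 24
RHS: x^3 + 1 x + 33 = 19^3 + 1*19 + 33 mod 53 = 21
LHS != RHS

No, not on the curve


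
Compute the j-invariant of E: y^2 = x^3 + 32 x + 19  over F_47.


Delta = -16(4 a^3 + 27 b^2) mod 47 = 29
-1728 * (4 a)^3 = -1728 * (4*32)^3 mod 47 = 38
j = 38 * 29^(-1) mod 47 = 24

j = 24 (mod 47)


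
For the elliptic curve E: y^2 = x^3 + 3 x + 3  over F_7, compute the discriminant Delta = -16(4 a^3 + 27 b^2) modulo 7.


4 a^3 + 27 b^2 = 4*3^3 + 27*3^2 = 108 + 243 = 351
Delta = -16 * (351) = -5616
Delta mod 7 = 5

Delta = 5 (mod 7)


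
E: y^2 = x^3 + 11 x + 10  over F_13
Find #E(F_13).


For each x in F_13, count y with y^2 = x^3 + 11 x + 10 mod 13:
  x = 0: RHS = 10, y in [6, 7]  -> 2 point(s)
  x = 1: RHS = 9, y in [3, 10]  -> 2 point(s)
  x = 2: RHS = 1, y in [1, 12]  -> 2 point(s)
  x = 4: RHS = 1, y in [1, 12]  -> 2 point(s)
  x = 7: RHS = 1, y in [1, 12]  -> 2 point(s)
  x = 8: RHS = 12, y in [5, 8]  -> 2 point(s)
Affine points: 12. Add the point at infinity: total = 13.

#E(F_13) = 13


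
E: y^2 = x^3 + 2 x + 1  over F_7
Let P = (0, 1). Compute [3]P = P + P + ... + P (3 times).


k = 3 = 11_2 (binary, LSB first: 11)
Double-and-add from P = (0, 1):
  bit 0 = 1: acc = O + (0, 1) = (0, 1)
  bit 1 = 1: acc = (0, 1) + (1, 5) = (1, 2)

3P = (1, 2)


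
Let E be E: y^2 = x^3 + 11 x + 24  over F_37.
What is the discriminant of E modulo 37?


4 a^3 + 27 b^2 = 4*11^3 + 27*24^2 = 5324 + 15552 = 20876
Delta = -16 * (20876) = -334016
Delta mod 37 = 20

Delta = 20 (mod 37)


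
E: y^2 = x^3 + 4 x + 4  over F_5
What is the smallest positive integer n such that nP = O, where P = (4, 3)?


Compute successive multiples of P until we hit O:
  1P = (4, 3)
  2P = (1, 3)
  3P = (0, 2)
  4P = (2, 0)
  5P = (0, 3)
  6P = (1, 2)
  7P = (4, 2)
  8P = O

ord(P) = 8


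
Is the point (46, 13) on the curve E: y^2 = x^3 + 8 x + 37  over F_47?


Check whether y^2 = x^3 + 8 x + 37 (mod 47) for (x, y) = (46, 13).
LHS: y^2 = 13^2 mod 47 = 28
RHS: x^3 + 8 x + 37 = 46^3 + 8*46 + 37 mod 47 = 28
LHS = RHS

Yes, on the curve


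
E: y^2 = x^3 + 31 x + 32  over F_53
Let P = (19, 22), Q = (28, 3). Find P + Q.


P != Q, so use the chord formula.
s = (y2 - y1) / (x2 - x1) = (34) / (9) mod 53 = 45
x3 = s^2 - x1 - x2 mod 53 = 45^2 - 19 - 28 = 17
y3 = s (x1 - x3) - y1 mod 53 = 45 * (19 - 17) - 22 = 15

P + Q = (17, 15)


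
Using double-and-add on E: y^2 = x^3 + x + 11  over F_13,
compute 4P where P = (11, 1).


k = 4 = 100_2 (binary, LSB first: 001)
Double-and-add from P = (11, 1):
  bit 0 = 0: acc unchanged = O
  bit 1 = 0: acc unchanged = O
  bit 2 = 1: acc = O + (4, 1) = (4, 1)

4P = (4, 1)


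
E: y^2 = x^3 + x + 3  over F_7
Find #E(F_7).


For each x in F_7, count y with y^2 = x^3 + 1 x + 3 mod 7:
  x = 4: RHS = 1, y in [1, 6]  -> 2 point(s)
  x = 5: RHS = 0, y in [0]  -> 1 point(s)
  x = 6: RHS = 1, y in [1, 6]  -> 2 point(s)
Affine points: 5. Add the point at infinity: total = 6.

#E(F_7) = 6


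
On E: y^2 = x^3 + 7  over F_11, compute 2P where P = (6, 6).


Doubling: s = (3 x1^2 + a) / (2 y1)
s = (3*6^2 + 0) / (2*6) mod 11 = 9
x3 = s^2 - 2 x1 mod 11 = 9^2 - 2*6 = 3
y3 = s (x1 - x3) - y1 mod 11 = 9 * (6 - 3) - 6 = 10

2P = (3, 10)


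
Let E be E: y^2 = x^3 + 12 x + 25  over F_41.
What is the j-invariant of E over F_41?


Delta = -16(4 a^3 + 27 b^2) mod 41 = 11
-1728 * (4 a)^3 = -1728 * (4*12)^3 mod 41 = 33
j = 33 * 11^(-1) mod 41 = 3

j = 3 (mod 41)


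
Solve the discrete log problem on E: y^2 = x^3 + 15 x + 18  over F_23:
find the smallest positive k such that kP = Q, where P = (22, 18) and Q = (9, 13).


Enumerate multiples of P until we hit Q = (9, 13):
  1P = (22, 18)
  2P = (8, 12)
  3P = (19, 3)
  4P = (7, 11)
  5P = (21, 7)
  6P = (9, 10)
  7P = (0, 15)
  8P = (10, 15)
  9P = (4, 21)
  10P = (13, 15)
  11P = (6, 18)
  12P = (18, 5)
  13P = (18, 18)
  14P = (6, 5)
  15P = (13, 8)
  16P = (4, 2)
  17P = (10, 8)
  18P = (0, 8)
  19P = (9, 13)
Match found at i = 19.

k = 19


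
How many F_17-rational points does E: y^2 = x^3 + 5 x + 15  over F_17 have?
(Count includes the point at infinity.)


For each x in F_17, count y with y^2 = x^3 + 5 x + 15 mod 17:
  x = 0: RHS = 15, y in [7, 10]  -> 2 point(s)
  x = 1: RHS = 4, y in [2, 15]  -> 2 point(s)
  x = 2: RHS = 16, y in [4, 13]  -> 2 point(s)
  x = 7: RHS = 2, y in [6, 11]  -> 2 point(s)
  x = 12: RHS = 1, y in [1, 16]  -> 2 point(s)
  x = 13: RHS = 16, y in [4, 13]  -> 2 point(s)
  x = 16: RHS = 9, y in [3, 14]  -> 2 point(s)
Affine points: 14. Add the point at infinity: total = 15.

#E(F_17) = 15


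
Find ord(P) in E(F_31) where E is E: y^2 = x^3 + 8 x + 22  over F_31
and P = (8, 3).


Compute successive multiples of P until we hit O:
  1P = (8, 3)
  2P = (17, 7)
  3P = (15, 18)
  4P = (5, 30)
  5P = (6, 10)
  6P = (6, 21)
  7P = (5, 1)
  8P = (15, 13)
  ... (continuing to 11P)
  11P = O

ord(P) = 11


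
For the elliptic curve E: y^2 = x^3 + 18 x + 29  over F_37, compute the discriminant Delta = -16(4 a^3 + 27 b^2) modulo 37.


4 a^3 + 27 b^2 = 4*18^3 + 27*29^2 = 23328 + 22707 = 46035
Delta = -16 * (46035) = -736560
Delta mod 37 = 36

Delta = 36 (mod 37)


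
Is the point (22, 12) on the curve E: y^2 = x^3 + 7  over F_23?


Check whether y^2 = x^3 + 0 x + 7 (mod 23) for (x, y) = (22, 12).
LHS: y^2 = 12^2 mod 23 = 6
RHS: x^3 + 0 x + 7 = 22^3 + 0*22 + 7 mod 23 = 6
LHS = RHS

Yes, on the curve


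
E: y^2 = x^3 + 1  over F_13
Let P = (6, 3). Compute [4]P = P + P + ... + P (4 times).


k = 4 = 100_2 (binary, LSB first: 001)
Double-and-add from P = (6, 3):
  bit 0 = 0: acc unchanged = O
  bit 1 = 0: acc unchanged = O
  bit 2 = 1: acc = O + (0, 12) = (0, 12)

4P = (0, 12)


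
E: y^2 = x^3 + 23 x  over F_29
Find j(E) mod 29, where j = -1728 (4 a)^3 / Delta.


Delta = -16(4 a^3 + 27 b^2) mod 29 = 20
-1728 * (4 a)^3 = -1728 * (4*23)^3 mod 29 = 21
j = 21 * 20^(-1) mod 29 = 17

j = 17 (mod 29)


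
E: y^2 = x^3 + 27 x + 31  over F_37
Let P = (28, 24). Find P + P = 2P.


Doubling: s = (3 x1^2 + a) / (2 y1)
s = (3*28^2 + 27) / (2*24) mod 37 = 1
x3 = s^2 - 2 x1 mod 37 = 1^2 - 2*28 = 19
y3 = s (x1 - x3) - y1 mod 37 = 1 * (28 - 19) - 24 = 22

2P = (19, 22)


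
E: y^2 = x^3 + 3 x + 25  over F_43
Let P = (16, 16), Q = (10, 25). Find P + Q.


P != Q, so use the chord formula.
s = (y2 - y1) / (x2 - x1) = (9) / (37) mod 43 = 20
x3 = s^2 - x1 - x2 mod 43 = 20^2 - 16 - 10 = 30
y3 = s (x1 - x3) - y1 mod 43 = 20 * (16 - 30) - 16 = 5

P + Q = (30, 5)


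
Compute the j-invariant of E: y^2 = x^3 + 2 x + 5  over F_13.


Delta = -16(4 a^3 + 27 b^2) mod 13 = 11
-1728 * (4 a)^3 = -1728 * (4*2)^3 mod 13 = 5
j = 5 * 11^(-1) mod 13 = 4

j = 4 (mod 13)


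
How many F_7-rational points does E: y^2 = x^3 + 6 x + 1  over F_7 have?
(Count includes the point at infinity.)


For each x in F_7, count y with y^2 = x^3 + 6 x + 1 mod 7:
  x = 0: RHS = 1, y in [1, 6]  -> 2 point(s)
  x = 1: RHS = 1, y in [1, 6]  -> 2 point(s)
  x = 2: RHS = 0, y in [0]  -> 1 point(s)
  x = 3: RHS = 4, y in [2, 5]  -> 2 point(s)
  x = 5: RHS = 2, y in [3, 4]  -> 2 point(s)
  x = 6: RHS = 1, y in [1, 6]  -> 2 point(s)
Affine points: 11. Add the point at infinity: total = 12.

#E(F_7) = 12


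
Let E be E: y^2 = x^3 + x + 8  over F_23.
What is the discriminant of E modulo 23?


4 a^3 + 27 b^2 = 4*1^3 + 27*8^2 = 4 + 1728 = 1732
Delta = -16 * (1732) = -27712
Delta mod 23 = 3

Delta = 3 (mod 23)


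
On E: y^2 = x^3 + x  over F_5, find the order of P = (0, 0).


Compute successive multiples of P until we hit O:
  1P = (0, 0)
  2P = O

ord(P) = 2


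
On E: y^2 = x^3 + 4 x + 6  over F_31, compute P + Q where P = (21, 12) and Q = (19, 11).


P != Q, so use the chord formula.
s = (y2 - y1) / (x2 - x1) = (30) / (29) mod 31 = 16
x3 = s^2 - x1 - x2 mod 31 = 16^2 - 21 - 19 = 30
y3 = s (x1 - x3) - y1 mod 31 = 16 * (21 - 30) - 12 = 30

P + Q = (30, 30)


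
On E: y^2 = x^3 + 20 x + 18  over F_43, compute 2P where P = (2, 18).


Doubling: s = (3 x1^2 + a) / (2 y1)
s = (3*2^2 + 20) / (2*18) mod 43 = 20
x3 = s^2 - 2 x1 mod 43 = 20^2 - 2*2 = 9
y3 = s (x1 - x3) - y1 mod 43 = 20 * (2 - 9) - 18 = 14

2P = (9, 14)


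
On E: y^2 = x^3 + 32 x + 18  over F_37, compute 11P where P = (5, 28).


k = 11 = 1011_2 (binary, LSB first: 1101)
Double-and-add from P = (5, 28):
  bit 0 = 1: acc = O + (5, 28) = (5, 28)
  bit 1 = 1: acc = (5, 28) + (17, 31) = (22, 14)
  bit 2 = 0: acc unchanged = (22, 14)
  bit 3 = 1: acc = (22, 14) + (29, 8) = (26, 0)

11P = (26, 0)


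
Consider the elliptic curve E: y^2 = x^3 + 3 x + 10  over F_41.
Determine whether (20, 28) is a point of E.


Check whether y^2 = x^3 + 3 x + 10 (mod 41) for (x, y) = (20, 28).
LHS: y^2 = 28^2 mod 41 = 5
RHS: x^3 + 3 x + 10 = 20^3 + 3*20 + 10 mod 41 = 34
LHS != RHS

No, not on the curve


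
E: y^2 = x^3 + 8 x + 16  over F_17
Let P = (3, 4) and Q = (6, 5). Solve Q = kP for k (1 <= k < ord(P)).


Enumerate multiples of P until we hit Q = (6, 5):
  1P = (3, 4)
  2P = (15, 3)
  3P = (14, 4)
  4P = (0, 13)
  5P = (6, 5)
Match found at i = 5.

k = 5


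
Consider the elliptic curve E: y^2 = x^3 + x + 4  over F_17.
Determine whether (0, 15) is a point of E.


Check whether y^2 = x^3 + 1 x + 4 (mod 17) for (x, y) = (0, 15).
LHS: y^2 = 15^2 mod 17 = 4
RHS: x^3 + 1 x + 4 = 0^3 + 1*0 + 4 mod 17 = 4
LHS = RHS

Yes, on the curve


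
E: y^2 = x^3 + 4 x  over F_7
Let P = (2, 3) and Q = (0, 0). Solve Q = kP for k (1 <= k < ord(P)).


Enumerate multiples of P until we hit Q = (0, 0):
  1P = (2, 3)
  2P = (0, 0)
Match found at i = 2.

k = 2


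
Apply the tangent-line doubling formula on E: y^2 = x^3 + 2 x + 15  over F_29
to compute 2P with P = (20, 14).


Doubling: s = (3 x1^2 + a) / (2 y1)
s = (3*20^2 + 2) / (2*14) mod 29 = 16
x3 = s^2 - 2 x1 mod 29 = 16^2 - 2*20 = 13
y3 = s (x1 - x3) - y1 mod 29 = 16 * (20 - 13) - 14 = 11

2P = (13, 11)


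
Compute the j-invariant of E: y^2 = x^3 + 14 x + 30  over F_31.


Delta = -16(4 a^3 + 27 b^2) mod 31 = 1
-1728 * (4 a)^3 = -1728 * (4*14)^3 mod 31 = 8
j = 8 * 1^(-1) mod 31 = 8

j = 8 (mod 31)


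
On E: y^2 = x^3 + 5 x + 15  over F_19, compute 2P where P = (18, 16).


k = 2 = 10_2 (binary, LSB first: 01)
Double-and-add from P = (18, 16):
  bit 0 = 0: acc unchanged = O
  bit 1 = 1: acc = O + (8, 15) = (8, 15)

2P = (8, 15)


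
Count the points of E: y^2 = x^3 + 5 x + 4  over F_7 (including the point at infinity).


For each x in F_7, count y with y^2 = x^3 + 5 x + 4 mod 7:
  x = 0: RHS = 4, y in [2, 5]  -> 2 point(s)
  x = 2: RHS = 1, y in [1, 6]  -> 2 point(s)
  x = 3: RHS = 4, y in [2, 5]  -> 2 point(s)
  x = 4: RHS = 4, y in [2, 5]  -> 2 point(s)
  x = 5: RHS = 0, y in [0]  -> 1 point(s)
Affine points: 9. Add the point at infinity: total = 10.

#E(F_7) = 10


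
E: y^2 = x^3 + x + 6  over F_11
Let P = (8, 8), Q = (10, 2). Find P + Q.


P != Q, so use the chord formula.
s = (y2 - y1) / (x2 - x1) = (5) / (2) mod 11 = 8
x3 = s^2 - x1 - x2 mod 11 = 8^2 - 8 - 10 = 2
y3 = s (x1 - x3) - y1 mod 11 = 8 * (8 - 2) - 8 = 7

P + Q = (2, 7)


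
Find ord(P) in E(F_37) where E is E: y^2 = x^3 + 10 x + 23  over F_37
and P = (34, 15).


Compute successive multiples of P until we hit O:
  1P = (34, 15)
  2P = (6, 22)
  3P = (4, 33)
  4P = (26, 32)
  5P = (11, 24)
  6P = (33, 20)
  7P = (32, 12)
  8P = (1, 16)
  ... (continuing to 40P)
  40P = O

ord(P) = 40


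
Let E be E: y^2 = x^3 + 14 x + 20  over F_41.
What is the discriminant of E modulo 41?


4 a^3 + 27 b^2 = 4*14^3 + 27*20^2 = 10976 + 10800 = 21776
Delta = -16 * (21776) = -348416
Delta mod 41 = 2

Delta = 2 (mod 41)


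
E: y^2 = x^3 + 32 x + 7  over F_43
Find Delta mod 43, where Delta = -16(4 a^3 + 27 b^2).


4 a^3 + 27 b^2 = 4*32^3 + 27*7^2 = 131072 + 1323 = 132395
Delta = -16 * (132395) = -2118320
Delta mod 43 = 32

Delta = 32 (mod 43)


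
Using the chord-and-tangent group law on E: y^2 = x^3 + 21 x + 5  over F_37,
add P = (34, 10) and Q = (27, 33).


P != Q, so use the chord formula.
s = (y2 - y1) / (x2 - x1) = (23) / (30) mod 37 = 2
x3 = s^2 - x1 - x2 mod 37 = 2^2 - 34 - 27 = 17
y3 = s (x1 - x3) - y1 mod 37 = 2 * (34 - 17) - 10 = 24

P + Q = (17, 24)


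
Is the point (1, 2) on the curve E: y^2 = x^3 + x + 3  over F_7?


Check whether y^2 = x^3 + 1 x + 3 (mod 7) for (x, y) = (1, 2).
LHS: y^2 = 2^2 mod 7 = 4
RHS: x^3 + 1 x + 3 = 1^3 + 1*1 + 3 mod 7 = 5
LHS != RHS

No, not on the curve


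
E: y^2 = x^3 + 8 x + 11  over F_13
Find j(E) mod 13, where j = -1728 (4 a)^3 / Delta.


Delta = -16(4 a^3 + 27 b^2) mod 13 = 6
-1728 * (4 a)^3 = -1728 * (4*8)^3 mod 13 = 8
j = 8 * 6^(-1) mod 13 = 10

j = 10 (mod 13)


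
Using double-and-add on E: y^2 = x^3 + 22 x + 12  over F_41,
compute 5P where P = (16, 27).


k = 5 = 101_2 (binary, LSB first: 101)
Double-and-add from P = (16, 27):
  bit 0 = 1: acc = O + (16, 27) = (16, 27)
  bit 1 = 0: acc unchanged = (16, 27)
  bit 2 = 1: acc = (16, 27) + (9, 18) = (21, 31)

5P = (21, 31)


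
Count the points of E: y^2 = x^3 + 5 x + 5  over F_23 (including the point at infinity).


For each x in F_23, count y with y^2 = x^3 + 5 x + 5 mod 23:
  x = 2: RHS = 0, y in [0]  -> 1 point(s)
  x = 3: RHS = 1, y in [1, 22]  -> 2 point(s)
  x = 13: RHS = 13, y in [6, 17]  -> 2 point(s)
  x = 14: RHS = 13, y in [6, 17]  -> 2 point(s)
  x = 16: RHS = 18, y in [8, 15]  -> 2 point(s)
  x = 17: RHS = 12, y in [9, 14]  -> 2 point(s)
  x = 18: RHS = 16, y in [4, 19]  -> 2 point(s)
  x = 19: RHS = 13, y in [6, 17]  -> 2 point(s)
  x = 20: RHS = 9, y in [3, 20]  -> 2 point(s)
Affine points: 17. Add the point at infinity: total = 18.

#E(F_23) = 18


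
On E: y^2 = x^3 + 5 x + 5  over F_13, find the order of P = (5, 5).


Compute successive multiples of P until we hit O:
  1P = (5, 5)
  2P = (2, 6)
  3P = (9, 5)
  4P = (12, 8)
  5P = (6, 2)
  6P = (11, 0)
  7P = (6, 11)
  8P = (12, 5)
  ... (continuing to 12P)
  12P = O

ord(P) = 12


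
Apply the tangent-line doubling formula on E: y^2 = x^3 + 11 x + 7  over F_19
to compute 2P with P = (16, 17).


Doubling: s = (3 x1^2 + a) / (2 y1)
s = (3*16^2 + 11) / (2*17) mod 19 = 0
x3 = s^2 - 2 x1 mod 19 = 0^2 - 2*16 = 6
y3 = s (x1 - x3) - y1 mod 19 = 0 * (16 - 6) - 17 = 2

2P = (6, 2)


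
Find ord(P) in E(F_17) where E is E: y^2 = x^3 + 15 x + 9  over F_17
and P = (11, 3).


Compute successive multiples of P until we hit O:
  1P = (11, 3)
  2P = (3, 8)
  3P = (1, 12)
  4P = (7, 7)
  5P = (0, 3)
  6P = (6, 14)
  7P = (13, 15)
  8P = (12, 8)
  ... (continuing to 19P)
  19P = O

ord(P) = 19


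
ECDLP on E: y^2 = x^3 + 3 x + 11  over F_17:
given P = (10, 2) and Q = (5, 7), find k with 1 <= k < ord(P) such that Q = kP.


Enumerate multiples of P until we hit Q = (5, 7):
  1P = (10, 2)
  2P = (5, 7)
Match found at i = 2.

k = 2


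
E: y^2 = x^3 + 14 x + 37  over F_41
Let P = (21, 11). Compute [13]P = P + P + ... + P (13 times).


k = 13 = 1101_2 (binary, LSB first: 1011)
Double-and-add from P = (21, 11):
  bit 0 = 1: acc = O + (21, 11) = (21, 11)
  bit 1 = 0: acc unchanged = (21, 11)
  bit 2 = 1: acc = (21, 11) + (23, 12) = (28, 6)
  bit 3 = 1: acc = (28, 6) + (38, 38) = (0, 18)

13P = (0, 18)


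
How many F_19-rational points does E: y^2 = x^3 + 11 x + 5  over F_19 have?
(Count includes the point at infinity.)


For each x in F_19, count y with y^2 = x^3 + 11 x + 5 mod 19:
  x = 0: RHS = 5, y in [9, 10]  -> 2 point(s)
  x = 1: RHS = 17, y in [6, 13]  -> 2 point(s)
  x = 2: RHS = 16, y in [4, 15]  -> 2 point(s)
  x = 7: RHS = 7, y in [8, 11]  -> 2 point(s)
  x = 8: RHS = 16, y in [4, 15]  -> 2 point(s)
  x = 9: RHS = 16, y in [4, 15]  -> 2 point(s)
  x = 15: RHS = 11, y in [7, 12]  -> 2 point(s)
Affine points: 14. Add the point at infinity: total = 15.

#E(F_19) = 15


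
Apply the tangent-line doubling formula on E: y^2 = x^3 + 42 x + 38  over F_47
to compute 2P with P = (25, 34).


Doubling: s = (3 x1^2 + a) / (2 y1)
s = (3*25^2 + 42) / (2*34) mod 47 = 4
x3 = s^2 - 2 x1 mod 47 = 4^2 - 2*25 = 13
y3 = s (x1 - x3) - y1 mod 47 = 4 * (25 - 13) - 34 = 14

2P = (13, 14)


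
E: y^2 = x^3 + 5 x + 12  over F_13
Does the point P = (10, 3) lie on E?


Check whether y^2 = x^3 + 5 x + 12 (mod 13) for (x, y) = (10, 3).
LHS: y^2 = 3^2 mod 13 = 9
RHS: x^3 + 5 x + 12 = 10^3 + 5*10 + 12 mod 13 = 9
LHS = RHS

Yes, on the curve


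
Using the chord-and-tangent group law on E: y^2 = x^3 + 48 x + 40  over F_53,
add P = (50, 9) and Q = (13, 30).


P != Q, so use the chord formula.
s = (y2 - y1) / (x2 - x1) = (21) / (16) mod 53 = 51
x3 = s^2 - x1 - x2 mod 53 = 51^2 - 50 - 13 = 47
y3 = s (x1 - x3) - y1 mod 53 = 51 * (50 - 47) - 9 = 38

P + Q = (47, 38)


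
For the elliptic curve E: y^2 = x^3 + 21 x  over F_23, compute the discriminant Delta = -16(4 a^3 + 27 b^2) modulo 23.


4 a^3 + 27 b^2 = 4*21^3 + 27*0^2 = 37044 + 0 = 37044
Delta = -16 * (37044) = -592704
Delta mod 23 = 6

Delta = 6 (mod 23)


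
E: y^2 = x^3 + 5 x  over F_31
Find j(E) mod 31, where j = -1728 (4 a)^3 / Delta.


Delta = -16(4 a^3 + 27 b^2) mod 31 = 29
-1728 * (4 a)^3 = -1728 * (4*5)^3 mod 31 = 16
j = 16 * 29^(-1) mod 31 = 23

j = 23 (mod 31)


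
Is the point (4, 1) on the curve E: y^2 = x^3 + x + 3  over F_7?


Check whether y^2 = x^3 + 1 x + 3 (mod 7) for (x, y) = (4, 1).
LHS: y^2 = 1^2 mod 7 = 1
RHS: x^3 + 1 x + 3 = 4^3 + 1*4 + 3 mod 7 = 1
LHS = RHS

Yes, on the curve


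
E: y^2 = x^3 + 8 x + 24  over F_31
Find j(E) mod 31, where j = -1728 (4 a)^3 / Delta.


Delta = -16(4 a^3 + 27 b^2) mod 31 = 4
-1728 * (4 a)^3 = -1728 * (4*8)^3 mod 31 = 8
j = 8 * 4^(-1) mod 31 = 2

j = 2 (mod 31)


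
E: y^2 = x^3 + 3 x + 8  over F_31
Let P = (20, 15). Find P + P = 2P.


Doubling: s = (3 x1^2 + a) / (2 y1)
s = (3*20^2 + 3) / (2*15) mod 31 = 6
x3 = s^2 - 2 x1 mod 31 = 6^2 - 2*20 = 27
y3 = s (x1 - x3) - y1 mod 31 = 6 * (20 - 27) - 15 = 5

2P = (27, 5)


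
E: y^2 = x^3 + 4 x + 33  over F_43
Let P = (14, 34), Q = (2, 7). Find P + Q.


P != Q, so use the chord formula.
s = (y2 - y1) / (x2 - x1) = (16) / (31) mod 43 = 13
x3 = s^2 - x1 - x2 mod 43 = 13^2 - 14 - 2 = 24
y3 = s (x1 - x3) - y1 mod 43 = 13 * (14 - 24) - 34 = 8

P + Q = (24, 8)


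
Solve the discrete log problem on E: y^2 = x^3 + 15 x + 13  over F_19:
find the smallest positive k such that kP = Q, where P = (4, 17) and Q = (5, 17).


Enumerate multiples of P until we hit Q = (5, 17):
  1P = (4, 17)
  2P = (18, 4)
  3P = (3, 16)
  4P = (13, 12)
  5P = (7, 10)
  6P = (5, 17)
Match found at i = 6.

k = 6


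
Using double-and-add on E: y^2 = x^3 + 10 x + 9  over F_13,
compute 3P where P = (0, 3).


k = 3 = 11_2 (binary, LSB first: 11)
Double-and-add from P = (0, 3):
  bit 0 = 1: acc = O + (0, 3) = (0, 3)
  bit 1 = 1: acc = (0, 3) + (10, 2) = (6, 8)

3P = (6, 8)


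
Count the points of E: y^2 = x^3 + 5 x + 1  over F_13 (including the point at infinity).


For each x in F_13, count y with y^2 = x^3 + 5 x + 1 mod 13:
  x = 0: RHS = 1, y in [1, 12]  -> 2 point(s)
  x = 3: RHS = 4, y in [2, 11]  -> 2 point(s)
  x = 6: RHS = 0, y in [0]  -> 1 point(s)
  x = 11: RHS = 9, y in [3, 10]  -> 2 point(s)
Affine points: 7. Add the point at infinity: total = 8.

#E(F_13) = 8


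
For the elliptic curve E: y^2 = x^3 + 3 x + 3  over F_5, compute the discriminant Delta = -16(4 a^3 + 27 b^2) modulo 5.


4 a^3 + 27 b^2 = 4*3^3 + 27*3^2 = 108 + 243 = 351
Delta = -16 * (351) = -5616
Delta mod 5 = 4

Delta = 4 (mod 5)


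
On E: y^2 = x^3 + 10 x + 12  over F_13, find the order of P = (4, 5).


Compute successive multiples of P until we hit O:
  1P = (4, 5)
  2P = (9, 5)
  3P = (0, 8)
  4P = (12, 1)
  5P = (7, 3)
  6P = (1, 6)
  7P = (11, 6)
  8P = (2, 12)
  ... (continuing to 19P)
  19P = O

ord(P) = 19


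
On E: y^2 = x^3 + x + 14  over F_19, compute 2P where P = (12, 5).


Doubling: s = (3 x1^2 + a) / (2 y1)
s = (3*12^2 + 1) / (2*5) mod 19 = 11
x3 = s^2 - 2 x1 mod 19 = 11^2 - 2*12 = 2
y3 = s (x1 - x3) - y1 mod 19 = 11 * (12 - 2) - 5 = 10

2P = (2, 10)


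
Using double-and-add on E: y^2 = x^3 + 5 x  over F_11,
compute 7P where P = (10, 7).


k = 7 = 111_2 (binary, LSB first: 111)
Double-and-add from P = (10, 7):
  bit 0 = 1: acc = O + (10, 7) = (10, 7)
  bit 1 = 1: acc = (10, 7) + (3, 8) = (7, 2)
  bit 2 = 1: acc = (7, 2) + (9, 2) = (6, 9)

7P = (6, 9)


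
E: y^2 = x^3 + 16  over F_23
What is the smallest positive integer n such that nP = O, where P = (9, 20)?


Compute successive multiples of P until we hit O:
  1P = (9, 20)
  2P = (18, 11)
  3P = (20, 14)
  4P = (0, 19)
  5P = (16, 15)
  6P = (14, 0)
  7P = (16, 8)
  8P = (0, 4)
  ... (continuing to 12P)
  12P = O

ord(P) = 12


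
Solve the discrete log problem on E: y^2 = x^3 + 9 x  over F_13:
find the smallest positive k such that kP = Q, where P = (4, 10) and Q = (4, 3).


Enumerate multiples of P until we hit Q = (4, 3):
  1P = (4, 10)
  2P = (1, 7)
  3P = (9, 11)
  4P = (12, 4)
  5P = (0, 0)
  6P = (12, 9)
  7P = (9, 2)
  8P = (1, 6)
  9P = (4, 3)
Match found at i = 9.

k = 9


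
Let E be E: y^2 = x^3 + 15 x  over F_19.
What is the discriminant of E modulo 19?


4 a^3 + 27 b^2 = 4*15^3 + 27*0^2 = 13500 + 0 = 13500
Delta = -16 * (13500) = -216000
Delta mod 19 = 11

Delta = 11 (mod 19)


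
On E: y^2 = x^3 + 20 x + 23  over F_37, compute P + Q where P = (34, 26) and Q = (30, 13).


P != Q, so use the chord formula.
s = (y2 - y1) / (x2 - x1) = (24) / (33) mod 37 = 31
x3 = s^2 - x1 - x2 mod 37 = 31^2 - 34 - 30 = 9
y3 = s (x1 - x3) - y1 mod 37 = 31 * (34 - 9) - 26 = 9

P + Q = (9, 9)


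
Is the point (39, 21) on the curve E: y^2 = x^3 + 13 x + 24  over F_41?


Check whether y^2 = x^3 + 13 x + 24 (mod 41) for (x, y) = (39, 21).
LHS: y^2 = 21^2 mod 41 = 31
RHS: x^3 + 13 x + 24 = 39^3 + 13*39 + 24 mod 41 = 31
LHS = RHS

Yes, on the curve


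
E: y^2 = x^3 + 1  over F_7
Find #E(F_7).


For each x in F_7, count y with y^2 = x^3 + 0 x + 1 mod 7:
  x = 0: RHS = 1, y in [1, 6]  -> 2 point(s)
  x = 1: RHS = 2, y in [3, 4]  -> 2 point(s)
  x = 2: RHS = 2, y in [3, 4]  -> 2 point(s)
  x = 3: RHS = 0, y in [0]  -> 1 point(s)
  x = 4: RHS = 2, y in [3, 4]  -> 2 point(s)
  x = 5: RHS = 0, y in [0]  -> 1 point(s)
  x = 6: RHS = 0, y in [0]  -> 1 point(s)
Affine points: 11. Add the point at infinity: total = 12.

#E(F_7) = 12


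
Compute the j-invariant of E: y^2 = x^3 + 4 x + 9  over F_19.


Delta = -16(4 a^3 + 27 b^2) mod 19 = 14
-1728 * (4 a)^3 = -1728 * (4*4)^3 mod 19 = 11
j = 11 * 14^(-1) mod 19 = 13

j = 13 (mod 19)


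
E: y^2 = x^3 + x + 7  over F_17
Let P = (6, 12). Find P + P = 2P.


Doubling: s = (3 x1^2 + a) / (2 y1)
s = (3*6^2 + 1) / (2*12) mod 17 = 1
x3 = s^2 - 2 x1 mod 17 = 1^2 - 2*6 = 6
y3 = s (x1 - x3) - y1 mod 17 = 1 * (6 - 6) - 12 = 5

2P = (6, 5)


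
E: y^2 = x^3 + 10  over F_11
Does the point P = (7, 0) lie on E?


Check whether y^2 = x^3 + 0 x + 10 (mod 11) for (x, y) = (7, 0).
LHS: y^2 = 0^2 mod 11 = 0
RHS: x^3 + 0 x + 10 = 7^3 + 0*7 + 10 mod 11 = 1
LHS != RHS

No, not on the curve


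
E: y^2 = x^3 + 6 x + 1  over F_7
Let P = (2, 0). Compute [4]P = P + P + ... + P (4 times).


k = 4 = 100_2 (binary, LSB first: 001)
Double-and-add from P = (2, 0):
  bit 0 = 0: acc unchanged = O
  bit 1 = 0: acc unchanged = O
  bit 2 = 1: acc = O + O = O

4P = O


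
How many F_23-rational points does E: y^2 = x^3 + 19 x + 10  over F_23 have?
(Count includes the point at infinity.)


For each x in F_23, count y with y^2 = x^3 + 19 x + 10 mod 23:
  x = 3: RHS = 2, y in [5, 18]  -> 2 point(s)
  x = 4: RHS = 12, y in [9, 14]  -> 2 point(s)
  x = 5: RHS = 0, y in [0]  -> 1 point(s)
  x = 6: RHS = 18, y in [8, 15]  -> 2 point(s)
  x = 7: RHS = 3, y in [7, 16]  -> 2 point(s)
  x = 9: RHS = 13, y in [6, 17]  -> 2 point(s)
  x = 10: RHS = 4, y in [2, 21]  -> 2 point(s)
  x = 11: RHS = 9, y in [3, 20]  -> 2 point(s)
  x = 13: RHS = 16, y in [4, 19]  -> 2 point(s)
  x = 15: RHS = 13, y in [6, 17]  -> 2 point(s)
  x = 17: RHS = 2, y in [5, 18]  -> 2 point(s)
  x = 19: RHS = 8, y in [10, 13]  -> 2 point(s)
  x = 20: RHS = 18, y in [8, 15]  -> 2 point(s)
  x = 22: RHS = 13, y in [6, 17]  -> 2 point(s)
Affine points: 27. Add the point at infinity: total = 28.

#E(F_23) = 28


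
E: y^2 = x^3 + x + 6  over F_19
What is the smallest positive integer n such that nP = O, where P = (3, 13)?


Compute successive multiples of P until we hit O:
  1P = (3, 13)
  2P = (10, 16)
  3P = (12, 13)
  4P = (4, 6)
  5P = (4, 13)
  6P = (12, 6)
  7P = (10, 3)
  8P = (3, 6)
  ... (continuing to 9P)
  9P = O

ord(P) = 9


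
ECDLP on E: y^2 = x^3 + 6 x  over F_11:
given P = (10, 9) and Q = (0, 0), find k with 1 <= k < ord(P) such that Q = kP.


Enumerate multiples of P until we hit Q = (0, 0):
  1P = (10, 9)
  2P = (5, 10)
  3P = (0, 0)
Match found at i = 3.

k = 3


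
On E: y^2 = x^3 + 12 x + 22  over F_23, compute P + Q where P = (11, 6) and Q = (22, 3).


P != Q, so use the chord formula.
s = (y2 - y1) / (x2 - x1) = (20) / (11) mod 23 = 6
x3 = s^2 - x1 - x2 mod 23 = 6^2 - 11 - 22 = 3
y3 = s (x1 - x3) - y1 mod 23 = 6 * (11 - 3) - 6 = 19

P + Q = (3, 19)


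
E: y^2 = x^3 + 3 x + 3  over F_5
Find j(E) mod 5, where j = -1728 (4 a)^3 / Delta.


Delta = -16(4 a^3 + 27 b^2) mod 5 = 4
-1728 * (4 a)^3 = -1728 * (4*3)^3 mod 5 = 1
j = 1 * 4^(-1) mod 5 = 4

j = 4 (mod 5)


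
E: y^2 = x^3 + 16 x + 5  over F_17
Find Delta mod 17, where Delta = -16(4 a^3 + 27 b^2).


4 a^3 + 27 b^2 = 4*16^3 + 27*5^2 = 16384 + 675 = 17059
Delta = -16 * (17059) = -272944
Delta mod 17 = 8

Delta = 8 (mod 17)


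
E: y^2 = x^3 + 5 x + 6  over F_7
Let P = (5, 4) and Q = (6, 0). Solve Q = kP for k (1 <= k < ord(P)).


Enumerate multiples of P until we hit Q = (6, 0):
  1P = (5, 4)
  2P = (6, 0)
Match found at i = 2.

k = 2


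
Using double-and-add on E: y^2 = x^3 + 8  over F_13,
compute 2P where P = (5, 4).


k = 2 = 10_2 (binary, LSB first: 01)
Double-and-add from P = (5, 4):
  bit 0 = 0: acc unchanged = O
  bit 1 = 1: acc = O + (7, 0) = (7, 0)

2P = (7, 0)


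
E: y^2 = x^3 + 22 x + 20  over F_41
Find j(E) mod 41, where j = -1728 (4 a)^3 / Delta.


Delta = -16(4 a^3 + 27 b^2) mod 41 = 4
-1728 * (4 a)^3 = -1728 * (4*22)^3 mod 41 = 16
j = 16 * 4^(-1) mod 41 = 4

j = 4 (mod 41)


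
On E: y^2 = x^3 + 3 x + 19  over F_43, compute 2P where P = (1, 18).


Doubling: s = (3 x1^2 + a) / (2 y1)
s = (3*1^2 + 3) / (2*18) mod 43 = 36
x3 = s^2 - 2 x1 mod 43 = 36^2 - 2*1 = 4
y3 = s (x1 - x3) - y1 mod 43 = 36 * (1 - 4) - 18 = 3

2P = (4, 3)


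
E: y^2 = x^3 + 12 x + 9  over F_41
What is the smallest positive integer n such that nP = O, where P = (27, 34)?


Compute successive multiples of P until we hit O:
  1P = (27, 34)
  2P = (3, 21)
  3P = (34, 22)
  4P = (39, 10)
  5P = (20, 34)
  6P = (35, 7)
  7P = (0, 3)
  8P = (12, 6)
  ... (continuing to 25P)
  25P = O

ord(P) = 25


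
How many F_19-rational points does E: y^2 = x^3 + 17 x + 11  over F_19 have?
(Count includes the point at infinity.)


For each x in F_19, count y with y^2 = x^3 + 17 x + 11 mod 19:
  x = 0: RHS = 11, y in [7, 12]  -> 2 point(s)
  x = 6: RHS = 6, y in [5, 14]  -> 2 point(s)
  x = 7: RHS = 17, y in [6, 13]  -> 2 point(s)
  x = 9: RHS = 0, y in [0]  -> 1 point(s)
  x = 11: RHS = 9, y in [3, 16]  -> 2 point(s)
  x = 12: RHS = 5, y in [9, 10]  -> 2 point(s)
  x = 13: RHS = 16, y in [4, 15]  -> 2 point(s)
  x = 16: RHS = 9, y in [3, 16]  -> 2 point(s)
  x = 17: RHS = 7, y in [8, 11]  -> 2 point(s)
Affine points: 17. Add the point at infinity: total = 18.

#E(F_19) = 18


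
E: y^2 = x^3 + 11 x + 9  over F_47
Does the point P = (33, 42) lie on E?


Check whether y^2 = x^3 + 11 x + 9 (mod 47) for (x, y) = (33, 42).
LHS: y^2 = 42^2 mod 47 = 25
RHS: x^3 + 11 x + 9 = 33^3 + 11*33 + 9 mod 47 = 25
LHS = RHS

Yes, on the curve


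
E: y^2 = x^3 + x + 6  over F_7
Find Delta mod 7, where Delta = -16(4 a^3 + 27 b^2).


4 a^3 + 27 b^2 = 4*1^3 + 27*6^2 = 4 + 972 = 976
Delta = -16 * (976) = -15616
Delta mod 7 = 1

Delta = 1 (mod 7)


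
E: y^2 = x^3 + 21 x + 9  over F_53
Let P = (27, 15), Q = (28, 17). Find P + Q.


P != Q, so use the chord formula.
s = (y2 - y1) / (x2 - x1) = (2) / (1) mod 53 = 2
x3 = s^2 - x1 - x2 mod 53 = 2^2 - 27 - 28 = 2
y3 = s (x1 - x3) - y1 mod 53 = 2 * (27 - 2) - 15 = 35

P + Q = (2, 35)


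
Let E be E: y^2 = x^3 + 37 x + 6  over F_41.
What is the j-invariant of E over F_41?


Delta = -16(4 a^3 + 27 b^2) mod 41 = 24
-1728 * (4 a)^3 = -1728 * (4*37)^3 mod 41 = 17
j = 17 * 24^(-1) mod 41 = 40

j = 40 (mod 41)


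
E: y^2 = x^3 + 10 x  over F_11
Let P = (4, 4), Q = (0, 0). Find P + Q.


P != Q, so use the chord formula.
s = (y2 - y1) / (x2 - x1) = (7) / (7) mod 11 = 1
x3 = s^2 - x1 - x2 mod 11 = 1^2 - 4 - 0 = 8
y3 = s (x1 - x3) - y1 mod 11 = 1 * (4 - 8) - 4 = 3

P + Q = (8, 3)
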